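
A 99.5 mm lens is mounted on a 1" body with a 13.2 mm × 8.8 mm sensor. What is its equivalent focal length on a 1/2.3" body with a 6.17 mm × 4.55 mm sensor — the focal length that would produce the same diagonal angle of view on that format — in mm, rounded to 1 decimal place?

48.1 mm

Sensor diagonal = √(13.2² + 8.8²) = √251.6800 ≈ 15.8644 mm.
Sensor diagonal = √(6.17² + 4.55²) = √58.7714 ≈ 7.6663 mm.
Equal angle of view means equal diagonal/f ratio, so f₂ = f₁ · (diagonal₂/diagonal₁) = 99.5 × 7.6663/15.8644.
f₂ = 99.5 × 0.48324 ≈ 48.082 mm.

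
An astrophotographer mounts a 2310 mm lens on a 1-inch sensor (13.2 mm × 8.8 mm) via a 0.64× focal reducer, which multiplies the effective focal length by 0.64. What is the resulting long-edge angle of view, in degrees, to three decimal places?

0.512°

Effective focal length f = 2310 × 0.64 = 1478.4 mm.
α = 2·arctan(13.2 / (2 × 1478.4)) = 2·arctan(0.00446) ≈ 0.5116°.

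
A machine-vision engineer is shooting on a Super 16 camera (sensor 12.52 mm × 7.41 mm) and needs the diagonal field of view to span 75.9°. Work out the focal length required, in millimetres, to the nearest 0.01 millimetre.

Sensor diagonal = √(12.52² + 7.41²) = √211.6585 ≈ 14.5485 mm.
From α = 2·arctan(d/2f) we get f = d / (2·tan(α/2)).
With d = 14.5485 mm and α/2 = 37.95°, tan(α/2) ≈ 0.77988, so f ≈ 14.5485 / 1.55976 ≈ 9.3274 mm.

9.33 mm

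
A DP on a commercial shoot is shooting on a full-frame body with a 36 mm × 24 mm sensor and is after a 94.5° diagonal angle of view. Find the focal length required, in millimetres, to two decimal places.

Sensor diagonal = √(36² + 24²) = √1872.0000 ≈ 43.2666 mm.
From α = 2·arctan(d/2f) we get f = d / (2·tan(α/2)).
With d = 43.2666 mm and α/2 = 47.25°, tan(α/2) ≈ 1.08179, so f ≈ 43.2666 / 2.16359 ≈ 19.9976 mm.

20.00 mm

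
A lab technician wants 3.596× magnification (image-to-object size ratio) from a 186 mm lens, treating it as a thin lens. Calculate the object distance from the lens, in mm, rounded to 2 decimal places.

With m = dᵢ/dₒ and 1/f = 1/dₒ + 1/dᵢ, substituting dᵢ = m·dₒ gives 1/f = (1 + 1/m)/dₒ, hence dₒ = f·(1 + 1/m).
dₒ = 186 × (1 + 1/3.596) = 186 × 1.27809 ≈ 237.724 mm.

237.72 mm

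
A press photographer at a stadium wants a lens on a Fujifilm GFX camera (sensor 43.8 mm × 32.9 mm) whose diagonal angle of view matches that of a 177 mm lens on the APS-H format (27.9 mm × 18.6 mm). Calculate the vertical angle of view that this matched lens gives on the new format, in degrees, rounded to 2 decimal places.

Sensor diagonal = √(27.9² + 18.6²) = √1124.3700 ≈ 33.5316 mm.
Sensor diagonal = √(43.8² + 32.9²) = √3000.8500 ≈ 54.7800 mm.
Equal diagonal AOV ⇒ f₂ = f₁ · 54.7800/33.5316 = 177 × 1.63368 ≈ 289.1617 mm.
Vertical AOV on the new format = 2·arctan(32.9 / (2 × 289.1617)) = 2·arctan(0.05689) ≈ 6.5119°.

6.51°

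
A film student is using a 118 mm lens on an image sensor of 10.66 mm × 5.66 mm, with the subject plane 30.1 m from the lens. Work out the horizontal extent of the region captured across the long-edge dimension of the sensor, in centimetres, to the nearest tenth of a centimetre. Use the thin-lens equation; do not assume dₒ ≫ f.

270.9 cm

dₒ: 30.1 m = 30100 mm.
Similar triangles through the lens centre give W/dₒ = w/dᵢ; with 1/f = 1/dₒ + 1/dᵢ this gives W = w·(dₒ − f)/f.
W = 10.66 mm × (30100 − 118) / 118 = 10.66 × 254.0847 ≈ 2708.543 mm = 270.854 cm.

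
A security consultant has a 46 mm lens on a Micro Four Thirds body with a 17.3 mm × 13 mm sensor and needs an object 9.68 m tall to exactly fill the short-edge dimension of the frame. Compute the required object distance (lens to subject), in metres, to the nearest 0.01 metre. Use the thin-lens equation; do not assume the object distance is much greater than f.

34.30 m

W: 9.68 m = 9680 mm.
Magnification m = h/W = dᵢ/dₒ; combined with 1/f = 1/dₒ + 1/dᵢ this gives dₒ = f·(1 + W/h).
dₒ = 46 mm × (1 + 9680/13) = 46 × 745.6154 ≈ 34298.308 mm = 34.2983 m.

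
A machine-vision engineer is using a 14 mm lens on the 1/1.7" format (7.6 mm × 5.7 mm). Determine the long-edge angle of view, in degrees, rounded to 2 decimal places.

Angle of view α = 2·arctan(w/2f) with w = 7.6 mm and f = 14 mm.
w/2f = 0.27143; arctan(0.27143) ≈ 15.1858°, so α ≈ 30.3717°.

30.37°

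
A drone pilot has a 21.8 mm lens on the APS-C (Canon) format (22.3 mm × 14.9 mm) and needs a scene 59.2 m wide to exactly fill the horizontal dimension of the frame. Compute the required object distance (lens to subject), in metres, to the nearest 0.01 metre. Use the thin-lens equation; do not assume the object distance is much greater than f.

W: 59.2 m = 59200 mm.
Magnification m = w/W = dᵢ/dₒ; combined with 1/f = 1/dₒ + 1/dᵢ this gives dₒ = f·(1 + W/w).
dₒ = 21.8 mm × (1 + 59200/22.3) = 21.8 × 2655.7085 ≈ 57894.446 mm = 57.8944 m.

57.89 m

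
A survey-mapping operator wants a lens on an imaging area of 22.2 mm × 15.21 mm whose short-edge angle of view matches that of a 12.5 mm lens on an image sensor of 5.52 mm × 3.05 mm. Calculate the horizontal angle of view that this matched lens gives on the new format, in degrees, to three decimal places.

Equal short-edge AOV ⇒ f₂ = f₁ · 15.21/3.05 = 12.5 × 4.98689 ≈ 62.3361 mm.
Horizontal AOV on the new format = 2·arctan(22.2 / (2 × 62.3361)) = 2·arctan(0.17807) ≈ 20.1933°.

20.193°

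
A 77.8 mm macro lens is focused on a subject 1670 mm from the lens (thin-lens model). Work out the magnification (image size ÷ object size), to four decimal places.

0.0489×

Thin lens: 1/f = 1/dₒ + 1/dᵢ → 1/dᵢ = 1/77.8 − 1/1670 = 0.0122547 mm⁻¹, so dᵢ ≈ 81.6016 mm.
Magnification m = dᵢ/dₒ = 81.6016/1670 ≈ 0.04886.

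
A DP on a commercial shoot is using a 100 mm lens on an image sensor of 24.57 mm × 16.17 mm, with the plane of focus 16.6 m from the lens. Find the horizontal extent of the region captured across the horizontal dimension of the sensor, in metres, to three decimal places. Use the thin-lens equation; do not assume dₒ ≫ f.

dₒ: 16.6 m = 16600 mm.
Similar triangles through the lens centre give W/dₒ = w/dᵢ; with 1/f = 1/dₒ + 1/dᵢ this gives W = w·(dₒ − f)/f.
W = 24.57 mm × (16600 − 100) / 100 = 24.57 × 165.0000 ≈ 4054.050 mm = 4.05405 m.

4.054 m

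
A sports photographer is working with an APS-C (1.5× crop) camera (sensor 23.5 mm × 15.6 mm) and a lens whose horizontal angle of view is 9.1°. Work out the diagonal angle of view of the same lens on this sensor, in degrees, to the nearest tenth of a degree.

10.9°

From the horizontal AOV: f = 23.5 / (2·tan(4.55°)) = 23.5 / 0.15916 ≈ 147.6505 mm.
Sensor diagonal = √(23.5² + 15.6²) = √795.6100 ≈ 28.2066 mm.
Diagonal AOV = 2·arctan(28.2066 / (2 × 147.6505)) = 2·arctan(0.09552) ≈ 10.9125°.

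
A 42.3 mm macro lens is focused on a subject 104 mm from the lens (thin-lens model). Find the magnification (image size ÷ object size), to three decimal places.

0.686×

Thin lens: 1/f = 1/dₒ + 1/dᵢ → 1/dᵢ = 1/42.3 − 1/104 = 0.0140253 mm⁻¹, so dᵢ ≈ 71.2998 mm.
Magnification m = dᵢ/dₒ = 71.2998/104 ≈ 0.68558.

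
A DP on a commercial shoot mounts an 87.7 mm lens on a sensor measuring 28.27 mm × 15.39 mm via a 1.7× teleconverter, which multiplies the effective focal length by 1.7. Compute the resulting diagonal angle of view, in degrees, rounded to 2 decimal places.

Effective focal length f = 87.7 × 1.7 = 149.09 mm.
Sensor diagonal = √(28.27² + 15.39²) = √1036.0450 ≈ 32.1877 mm.
α = 2·arctan(32.188 / (2 × 149.09)) = 2·arctan(0.10795) ≈ 12.3221°.

12.32°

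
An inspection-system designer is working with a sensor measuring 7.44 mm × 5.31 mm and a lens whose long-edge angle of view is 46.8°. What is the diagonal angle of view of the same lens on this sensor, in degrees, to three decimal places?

From the long-edge AOV: f = 7.44 / (2·tan(23.4°)) = 7.44 / 0.86548 ≈ 8.5964 mm.
Sensor diagonal = √(7.44² + 5.31²) = √83.5497 ≈ 9.1406 mm.
Diagonal AOV = 2·arctan(9.1406 / (2 × 8.5964)) = 2·arctan(0.53165) ≈ 55.9946°.

55.995°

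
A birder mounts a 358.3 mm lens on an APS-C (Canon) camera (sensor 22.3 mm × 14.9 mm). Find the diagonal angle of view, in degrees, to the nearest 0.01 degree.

4.29°

Sensor diagonal = √(22.3² + 14.9²) = √719.3000 ≈ 26.8198 mm.
Angle of view α = 2·arctan(d/2f) with d = 26.8198 mm and f = 358.3 mm.
d/2f = 0.03743; arctan(0.03743) ≈ 2.1434°, so α ≈ 4.2868°.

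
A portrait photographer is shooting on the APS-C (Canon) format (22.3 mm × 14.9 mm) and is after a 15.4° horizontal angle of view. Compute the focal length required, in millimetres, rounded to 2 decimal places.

From α = 2·arctan(w/2f) we get f = w / (2·tan(α/2)).
With w = 22.3 mm and α/2 = 7.7°, tan(α/2) ≈ 0.13521, so f ≈ 22.3 / 0.27041 ≈ 82.4672 mm.

82.47 mm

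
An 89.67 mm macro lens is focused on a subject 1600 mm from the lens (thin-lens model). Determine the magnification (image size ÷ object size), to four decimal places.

Thin lens: 1/f = 1/dₒ + 1/dᵢ → 1/dᵢ = 1/89.67 − 1/1600 = 0.0105270 mm⁻¹, so dᵢ ≈ 94.9938 mm.
Magnification m = dᵢ/dₒ = 94.9938/1600 ≈ 0.05937.

0.0594×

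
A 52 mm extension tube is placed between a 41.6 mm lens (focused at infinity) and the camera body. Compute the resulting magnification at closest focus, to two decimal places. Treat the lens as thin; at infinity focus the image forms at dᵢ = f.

1.25×

The tube moves the image plane from f to f + e, so dᵢ = 41.6 + 52 = 93.6 mm. Focus is achieved when 1/f = 1/dₒ + 1/dᵢ, giving dₒ = 1/(1/f − 1/(f+e)).
Magnification m = dᵢ/dₒ = (f+e)·(1/f − 1/(f+e)) = e/f = 52/41.6 ≈ 1.2500.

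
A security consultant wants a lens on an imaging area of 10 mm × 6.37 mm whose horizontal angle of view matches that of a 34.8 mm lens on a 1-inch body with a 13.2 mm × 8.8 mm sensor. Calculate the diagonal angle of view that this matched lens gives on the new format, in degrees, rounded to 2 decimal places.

25.35°

Equal horizontal AOV ⇒ f₂ = f₁ · 10/13.2 = 34.8 × 0.75758 ≈ 26.3636 mm.
Sensor diagonal = √(10² + 6.37²) = √140.5769 ≈ 11.8565 mm.
Diagonal AOV on the new format = 2·arctan(11.8565 / (2 × 26.3636)) = 2·arctan(0.22486) ≈ 25.3460°.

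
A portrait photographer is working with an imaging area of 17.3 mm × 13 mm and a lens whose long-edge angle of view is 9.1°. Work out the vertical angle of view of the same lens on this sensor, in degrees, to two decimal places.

From the long-edge AOV: f = 17.3 / (2·tan(4.55°)) = 17.3 / 0.15916 ≈ 108.6959 mm.
Vertical AOV = 2·arctan(13 / (2 × 108.6959)) = 2·arctan(0.05980) ≈ 6.8444°.

6.84°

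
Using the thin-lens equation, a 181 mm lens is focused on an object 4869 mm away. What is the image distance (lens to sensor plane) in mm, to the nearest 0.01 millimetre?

1/dᵢ = 1/f − 1/dₒ = 1/181 − 1/4869 = 0.0053195 mm⁻¹.
dᵢ = 1/0.0053195 ≈ 187.9883 mm.

187.99 mm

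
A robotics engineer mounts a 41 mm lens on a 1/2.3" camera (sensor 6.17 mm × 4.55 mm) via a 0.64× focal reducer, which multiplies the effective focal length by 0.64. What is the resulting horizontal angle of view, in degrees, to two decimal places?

13.41°

Effective focal length f = 41 × 0.64 = 26.24 mm.
α = 2·arctan(6.17 / (2 × 26.24)) = 2·arctan(0.11757) ≈ 13.4108°.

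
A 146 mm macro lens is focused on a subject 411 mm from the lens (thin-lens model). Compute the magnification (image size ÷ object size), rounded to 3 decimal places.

0.551×

Thin lens: 1/f = 1/dₒ + 1/dᵢ → 1/dᵢ = 1/146 − 1/411 = 0.0044162 mm⁻¹, so dᵢ ≈ 226.4377 mm.
Magnification m = dᵢ/dₒ = 226.4377/411 ≈ 0.55094.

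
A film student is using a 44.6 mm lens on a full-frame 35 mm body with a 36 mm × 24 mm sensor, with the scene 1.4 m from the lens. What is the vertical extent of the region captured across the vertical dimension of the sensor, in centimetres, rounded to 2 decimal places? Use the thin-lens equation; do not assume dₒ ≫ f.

72.94 cm

dₒ: 1.4 m = 1400 mm.
Similar triangles through the lens centre give W/dₒ = h/dᵢ; with 1/f = 1/dₒ + 1/dᵢ this gives W = h·(dₒ − f)/f.
W = 24 mm × (1400 − 44.6) / 44.6 = 24 × 30.3901 ≈ 729.363 mm = 72.9363 cm.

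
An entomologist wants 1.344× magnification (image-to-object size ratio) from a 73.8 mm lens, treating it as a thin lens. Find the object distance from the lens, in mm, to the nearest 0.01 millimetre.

With m = dᵢ/dₒ and 1/f = 1/dₒ + 1/dᵢ, substituting dᵢ = m·dₒ gives 1/f = (1 + 1/m)/dₒ, hence dₒ = f·(1 + 1/m).
dₒ = 73.8 × (1 + 1/1.344) = 73.8 × 1.74405 ≈ 128.711 mm.

128.71 mm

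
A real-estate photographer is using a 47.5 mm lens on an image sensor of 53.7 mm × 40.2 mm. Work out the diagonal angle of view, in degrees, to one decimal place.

Sensor diagonal = √(53.7² + 40.2²) = √4499.7300 ≈ 67.0800 mm.
Angle of view α = 2·arctan(d/2f) with d = 67.0800 mm and f = 47.5 mm.
d/2f = 0.70611; arctan(0.70611) ≈ 35.2261°, so α ≈ 70.4523°.

70.5°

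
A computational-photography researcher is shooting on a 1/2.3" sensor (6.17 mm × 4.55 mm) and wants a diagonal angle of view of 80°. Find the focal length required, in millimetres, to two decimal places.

4.57 mm

Sensor diagonal = √(6.17² + 4.55²) = √58.7714 ≈ 7.6663 mm.
From α = 2·arctan(d/2f) we get f = d / (2·tan(α/2)).
With d = 7.6663 mm and α/2 = 40°, tan(α/2) ≈ 0.83910, so f ≈ 7.6663 / 1.67820 ≈ 4.5681 mm.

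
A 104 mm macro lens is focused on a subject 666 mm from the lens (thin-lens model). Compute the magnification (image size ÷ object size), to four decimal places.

0.1851×

Thin lens: 1/f = 1/dₒ + 1/dᵢ → 1/dᵢ = 1/104 − 1/666 = 0.0081139 mm⁻¹, so dᵢ ≈ 123.2456 mm.
Magnification m = dᵢ/dₒ = 123.2456/666 ≈ 0.18505.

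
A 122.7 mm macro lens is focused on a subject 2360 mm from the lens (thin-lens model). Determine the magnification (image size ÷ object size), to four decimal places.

0.0548×

Thin lens: 1/f = 1/dₒ + 1/dᵢ → 1/dᵢ = 1/122.7 − 1/2360 = 0.0077262 mm⁻¹, so dᵢ ≈ 129.4292 mm.
Magnification m = dᵢ/dₒ = 129.4292/2360 ≈ 0.05484.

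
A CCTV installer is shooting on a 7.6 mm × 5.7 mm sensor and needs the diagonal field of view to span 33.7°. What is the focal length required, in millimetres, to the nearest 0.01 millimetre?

15.68 mm

Sensor diagonal = √(7.6² + 5.7²) = √90.2500 ≈ 9.5000 mm.
From α = 2·arctan(d/2f) we get f = d / (2·tan(α/2)).
With d = 9.5000 mm and α/2 = 16.85°, tan(α/2) ≈ 0.30287, so f ≈ 9.5000 / 0.60574 ≈ 15.6833 mm.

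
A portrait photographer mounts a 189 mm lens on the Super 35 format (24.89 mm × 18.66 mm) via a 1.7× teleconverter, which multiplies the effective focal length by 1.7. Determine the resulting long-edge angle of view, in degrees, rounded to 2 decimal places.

Effective focal length f = 189 × 1.7 = 321.3 mm.
α = 2·arctan(24.89 / (2 × 321.3)) = 2·arctan(0.03873) ≈ 4.4363°.

4.44°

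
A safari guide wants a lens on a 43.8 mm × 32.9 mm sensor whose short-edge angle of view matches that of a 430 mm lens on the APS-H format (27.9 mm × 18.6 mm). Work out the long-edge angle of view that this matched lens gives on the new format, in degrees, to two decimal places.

3.30°

Equal short-edge AOV ⇒ f₂ = f₁ · 32.9/18.6 = 430 × 1.76882 ≈ 760.5914 mm.
Long-edge AOV on the new format = 2·arctan(43.8 / (2 × 760.5914)) = 2·arctan(0.02879) ≈ 3.2986°.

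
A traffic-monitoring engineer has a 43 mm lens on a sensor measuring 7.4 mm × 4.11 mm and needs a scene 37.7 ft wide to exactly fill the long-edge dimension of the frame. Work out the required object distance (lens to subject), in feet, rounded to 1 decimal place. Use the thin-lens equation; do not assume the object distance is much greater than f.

W: 37.7 ft × 304.8 mm/ft = 11490.96 mm.
Magnification m = w/W = dᵢ/dₒ; combined with 1/f = 1/dₒ + 1/dᵢ this gives dₒ = f·(1 + W/w).
dₒ = 43 mm × (1 + 11491/7.4) = 43 × 1553.8324 ≈ 66814.792 mm = 66814.792/304.8 ft = 219.209 ft.

219.2 ft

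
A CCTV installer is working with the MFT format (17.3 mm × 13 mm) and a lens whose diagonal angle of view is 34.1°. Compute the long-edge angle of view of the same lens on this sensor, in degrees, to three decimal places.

27.552°

Sensor diagonal = √(17.3² + 13²) = √468.2900 ≈ 21.6400 mm.
From the diagonal AOV: f = 21.6400 / (2·tan(17.05°)) = 21.6400 / 0.61337 ≈ 35.2805 mm.
Long-edge AOV = 2·arctan(17.3 / (2 × 35.2805)) = 2·arctan(0.24518) ≈ 27.5518°.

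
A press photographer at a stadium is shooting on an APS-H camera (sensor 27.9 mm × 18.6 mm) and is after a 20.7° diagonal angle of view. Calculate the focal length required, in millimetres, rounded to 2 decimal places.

91.80 mm

Sensor diagonal = √(27.9² + 18.6²) = √1124.3700 ≈ 33.5316 mm.
From α = 2·arctan(d/2f) we get f = d / (2·tan(α/2)).
With d = 33.5316 mm and α/2 = 10.35°, tan(α/2) ≈ 0.18263, so f ≈ 33.5316 / 0.36526 ≈ 91.8009 mm.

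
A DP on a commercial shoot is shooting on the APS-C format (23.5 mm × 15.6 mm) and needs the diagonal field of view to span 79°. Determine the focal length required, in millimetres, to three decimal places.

Sensor diagonal = √(23.5² + 15.6²) = √795.6100 ≈ 28.2066 mm.
From α = 2·arctan(d/2f) we get f = d / (2·tan(α/2)).
With d = 28.2066 mm and α/2 = 39.5°, tan(α/2) ≈ 0.82434, so f ≈ 28.2066 / 1.64867 ≈ 17.1086 mm.

17.109 mm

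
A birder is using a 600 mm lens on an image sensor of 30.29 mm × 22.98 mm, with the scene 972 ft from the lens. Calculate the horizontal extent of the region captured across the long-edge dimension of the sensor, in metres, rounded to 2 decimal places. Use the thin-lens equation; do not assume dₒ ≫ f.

dₒ: 972 ft × 304.8 mm/ft = 296265.59 mm.
Similar triangles through the lens centre give W/dₒ = w/dᵢ; with 1/f = 1/dₒ + 1/dᵢ this gives W = w·(dₒ − f)/f.
W = 30.29 mm × (296266 − 600) / 600 = 30.29 × 492.7760 ≈ 14926.185 mm = 14.9262 m.

14.93 m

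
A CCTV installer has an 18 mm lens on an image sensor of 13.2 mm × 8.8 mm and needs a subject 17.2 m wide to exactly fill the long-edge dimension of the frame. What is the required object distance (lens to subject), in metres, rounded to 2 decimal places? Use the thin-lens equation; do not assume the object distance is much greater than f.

W: 17.2 m = 17200 mm.
Magnification m = w/W = dᵢ/dₒ; combined with 1/f = 1/dₒ + 1/dᵢ this gives dₒ = f·(1 + W/w).
dₒ = 18 mm × (1 + 17200/13.2) = 18 × 1304.0303 ≈ 23472.545 mm = 23.4725 m.

23.47 m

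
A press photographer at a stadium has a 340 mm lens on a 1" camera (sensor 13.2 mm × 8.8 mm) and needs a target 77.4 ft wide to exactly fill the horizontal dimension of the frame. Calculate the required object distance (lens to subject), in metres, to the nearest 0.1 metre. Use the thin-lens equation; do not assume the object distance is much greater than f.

W: 77.4 ft × 304.8 mm/ft = 23591.52 mm.
Magnification m = w/W = dᵢ/dₒ; combined with 1/f = 1/dₒ + 1/dᵢ this gives dₒ = f·(1 + W/w).
dₒ = 340 mm × (1 + 23591.5/13.2) = 340 × 1788.2363 ≈ 608000.344 mm = 608 m.

608.0 m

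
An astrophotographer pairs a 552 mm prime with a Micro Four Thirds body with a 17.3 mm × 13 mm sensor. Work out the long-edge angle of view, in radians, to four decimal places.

0.0313 rad

Angle of view α = 2·arctan(w/2f) with w = 17.3 mm and f = 552 mm.
w/2f = 0.01567; arctan(0.01567) ≈ 0.0157 rad, so α ≈ 0.0313 rad.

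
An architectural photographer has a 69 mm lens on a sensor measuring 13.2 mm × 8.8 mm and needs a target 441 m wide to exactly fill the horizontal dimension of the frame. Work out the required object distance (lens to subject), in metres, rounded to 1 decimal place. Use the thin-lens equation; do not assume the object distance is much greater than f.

2305.3 m

W: 441 m = 441000 mm.
Magnification m = w/W = dᵢ/dₒ; combined with 1/f = 1/dₒ + 1/dᵢ this gives dₒ = f·(1 + W/w).
dₒ = 69 mm × (1 + 441000/13.2) = 69 × 33410.0909 ≈ 2305296.273 mm = 2305.3 m.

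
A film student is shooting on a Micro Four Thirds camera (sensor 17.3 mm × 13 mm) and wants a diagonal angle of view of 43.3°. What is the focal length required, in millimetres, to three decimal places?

27.259 mm

Sensor diagonal = √(17.3² + 13²) = √468.2900 ≈ 21.6400 mm.
From α = 2·arctan(d/2f) we get f = d / (2·tan(α/2)).
With d = 21.6400 mm and α/2 = 21.65°, tan(α/2) ≈ 0.39694, so f ≈ 21.6400 / 0.79388 ≈ 27.2587 mm.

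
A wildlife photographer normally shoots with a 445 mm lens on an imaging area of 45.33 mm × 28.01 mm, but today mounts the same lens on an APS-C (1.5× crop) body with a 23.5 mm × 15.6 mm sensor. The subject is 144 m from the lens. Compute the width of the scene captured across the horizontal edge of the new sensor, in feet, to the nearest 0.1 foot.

24.9 ft

The focal length stays 445 mm; the relevant sensor dimension is now w = 23.5 mm. Object distance dₒ = 144 m = 144000 mm.
Thin-lens field width W = w·(dₒ − f)/f = 23.5 × (144000 − 445)/445 ≈ 7580.994 mm = 7580.994/304.8 ft = 24.872 ft.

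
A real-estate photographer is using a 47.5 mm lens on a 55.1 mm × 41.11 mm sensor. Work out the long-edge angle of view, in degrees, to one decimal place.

60.2°

Angle of view α = 2·arctan(w/2f) with w = 55.1 mm and f = 47.5 mm.
w/2f = 0.58000; arctan(0.58000) ≈ 30.1137°, so α ≈ 60.2275°.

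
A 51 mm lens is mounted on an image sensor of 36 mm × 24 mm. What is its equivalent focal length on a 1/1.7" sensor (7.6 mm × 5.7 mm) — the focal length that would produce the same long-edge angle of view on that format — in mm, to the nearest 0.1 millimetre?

Equal angle of view means equal width/f ratio, so f₂ = f₁ · (width₂/width₁) = 51 × 7.6/36.
f₂ = 51 × 0.21111 ≈ 10.767 mm.

10.8 mm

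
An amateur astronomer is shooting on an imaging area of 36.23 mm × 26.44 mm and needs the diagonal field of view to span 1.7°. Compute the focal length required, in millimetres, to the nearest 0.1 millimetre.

1511.5 mm

Sensor diagonal = √(36.23² + 26.44²) = √2011.6865 ≈ 44.8518 mm.
From α = 2·arctan(d/2f) we get f = d / (2·tan(α/2)).
With d = 44.8518 mm and α/2 = 0.85°, tan(α/2) ≈ 0.01484, so f ≈ 44.8518 / 0.02967 ≈ 1511.5482 mm.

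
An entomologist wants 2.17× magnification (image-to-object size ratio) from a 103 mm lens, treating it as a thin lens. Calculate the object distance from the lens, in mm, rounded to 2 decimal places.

150.47 mm

With m = dᵢ/dₒ and 1/f = 1/dₒ + 1/dᵢ, substituting dᵢ = m·dₒ gives 1/f = (1 + 1/m)/dₒ, hence dₒ = f·(1 + 1/m).
dₒ = 103 × (1 + 1/2.17) = 103 × 1.46083 ≈ 150.465 mm.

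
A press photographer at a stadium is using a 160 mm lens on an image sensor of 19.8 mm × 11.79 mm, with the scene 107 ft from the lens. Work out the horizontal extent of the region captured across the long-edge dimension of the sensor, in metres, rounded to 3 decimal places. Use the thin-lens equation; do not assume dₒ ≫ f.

4.016 m

dₒ: 107 ft × 304.8 mm/ft = 32613.60 mm.
Similar triangles through the lens centre give W/dₒ = w/dᵢ; with 1/f = 1/dₒ + 1/dᵢ this gives W = w·(dₒ − f)/f.
W = 19.8 mm × (32613.6 − 160) / 160 = 19.8 × 202.8350 ≈ 4016.133 mm = 4.01613 m.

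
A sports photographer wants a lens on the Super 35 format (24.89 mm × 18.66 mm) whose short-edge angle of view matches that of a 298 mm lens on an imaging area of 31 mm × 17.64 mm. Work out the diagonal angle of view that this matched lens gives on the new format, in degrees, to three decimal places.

5.650°

Equal short-edge AOV ⇒ f₂ = f₁ · 18.66/17.64 = 298 × 1.05782 ≈ 315.2313 mm.
Sensor diagonal = √(24.89² + 18.66²) = √967.7077 ≈ 31.1080 mm.
Diagonal AOV on the new format = 2·arctan(31.1080 / (2 × 315.2313)) = 2·arctan(0.04934) ≈ 5.6495°.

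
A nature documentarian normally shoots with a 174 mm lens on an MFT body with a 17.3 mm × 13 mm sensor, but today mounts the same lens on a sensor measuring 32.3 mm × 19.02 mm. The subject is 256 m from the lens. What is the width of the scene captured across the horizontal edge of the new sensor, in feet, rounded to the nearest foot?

156 ft

The focal length stays 174 mm; the relevant sensor dimension is now w = 32.3 mm. Object distance dₒ = 256 m = 256000 mm.
Thin-lens field width W = w·(dₒ − f)/f = 32.3 × (256000 − 174)/174 ≈ 47489.539 mm = 47489.539/304.8 ft = 155.806 ft.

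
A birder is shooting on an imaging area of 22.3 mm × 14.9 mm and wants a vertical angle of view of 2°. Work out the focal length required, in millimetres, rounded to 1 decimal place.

From α = 2·arctan(h/2f) we get f = h / (2·tan(α/2)).
With h = 14.9 mm and α/2 = 1°, tan(α/2) ≈ 0.01746, so f ≈ 14.9 / 0.03491 ≈ 426.8102 mm.

426.8 mm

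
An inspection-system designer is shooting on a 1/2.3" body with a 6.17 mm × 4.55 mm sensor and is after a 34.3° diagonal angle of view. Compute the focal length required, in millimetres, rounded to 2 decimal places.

Sensor diagonal = √(6.17² + 4.55²) = √58.7714 ≈ 7.6663 mm.
From α = 2·arctan(d/2f) we get f = d / (2·tan(α/2)).
With d = 7.6663 mm and α/2 = 17.15°, tan(α/2) ≈ 0.30860, so f ≈ 7.6663 / 0.61719 ≈ 12.4212 mm.

12.42 mm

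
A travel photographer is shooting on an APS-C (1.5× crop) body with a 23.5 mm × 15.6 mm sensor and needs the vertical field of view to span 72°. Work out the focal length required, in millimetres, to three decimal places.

10.736 mm

From α = 2·arctan(h/2f) we get f = h / (2·tan(α/2)).
With h = 15.6 mm and α/2 = 36°, tan(α/2) ≈ 0.72654, so f ≈ 15.6 / 1.45309 ≈ 10.7358 mm.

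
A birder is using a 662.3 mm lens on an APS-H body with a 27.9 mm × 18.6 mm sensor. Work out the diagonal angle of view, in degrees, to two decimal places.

Sensor diagonal = √(27.9² + 18.6²) = √1124.3700 ≈ 33.5316 mm.
Angle of view α = 2·arctan(d/2f) with d = 33.5316 mm and f = 662.3 mm.
d/2f = 0.02531; arctan(0.02531) ≈ 1.4501°, so α ≈ 2.9002°.

2.90°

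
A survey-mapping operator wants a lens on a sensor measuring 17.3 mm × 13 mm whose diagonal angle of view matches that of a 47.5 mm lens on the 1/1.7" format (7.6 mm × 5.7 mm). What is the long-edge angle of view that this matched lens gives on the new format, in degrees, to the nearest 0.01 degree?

Sensor diagonal = √(7.6² + 5.7²) = √90.2500 ≈ 9.5000 mm.
Sensor diagonal = √(17.3² + 13²) = √468.2900 ≈ 21.6400 mm.
Equal diagonal AOV ⇒ f₂ = f₁ · 21.6400/9.5000 = 47.5 × 2.27790 ≈ 108.2000 mm.
Long-edge AOV on the new format = 2·arctan(17.3 / (2 × 108.2000)) = 2·arctan(0.07994) ≈ 9.1415°.

9.14°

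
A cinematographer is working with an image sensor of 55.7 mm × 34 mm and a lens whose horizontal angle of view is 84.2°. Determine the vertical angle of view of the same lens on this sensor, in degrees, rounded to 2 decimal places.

57.76°

From the horizontal AOV: f = 55.7 / (2·tan(42.1°)) = 55.7 / 1.80714 ≈ 30.8222 mm.
Vertical AOV = 2·arctan(34 / (2 × 30.8222)) = 2·arctan(0.55155) ≈ 57.7579°.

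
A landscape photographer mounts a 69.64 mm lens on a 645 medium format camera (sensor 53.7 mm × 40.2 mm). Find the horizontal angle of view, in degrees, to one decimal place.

Angle of view α = 2·arctan(w/2f) with w = 53.7 mm and f = 69.64 mm.
w/2f = 0.38555; arctan(0.38555) ≈ 21.0844°, so α ≈ 42.1687°.

42.2°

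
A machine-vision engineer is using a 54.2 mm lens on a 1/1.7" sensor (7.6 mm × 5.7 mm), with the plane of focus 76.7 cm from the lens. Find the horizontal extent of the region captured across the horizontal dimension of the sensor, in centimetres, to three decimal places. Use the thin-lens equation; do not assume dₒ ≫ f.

dₒ: 76.7 cm = 767 mm.
Similar triangles through the lens centre give W/dₒ = w/dᵢ; with 1/f = 1/dₒ + 1/dᵢ this gives W = w·(dₒ − f)/f.
W = 7.6 mm × (767 − 54.2) / 54.2 = 7.6 × 13.1513 ≈ 99.950 mm = 9.99498 cm.

9.995 cm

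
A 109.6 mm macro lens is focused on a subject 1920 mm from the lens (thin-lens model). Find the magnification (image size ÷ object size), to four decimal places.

Thin lens: 1/f = 1/dₒ + 1/dᵢ → 1/dᵢ = 1/109.6 − 1/1920 = 0.0086033 mm⁻¹, so dᵢ ≈ 116.2351 mm.
Magnification m = dᵢ/dₒ = 116.2351/1920 ≈ 0.06054.

0.0605×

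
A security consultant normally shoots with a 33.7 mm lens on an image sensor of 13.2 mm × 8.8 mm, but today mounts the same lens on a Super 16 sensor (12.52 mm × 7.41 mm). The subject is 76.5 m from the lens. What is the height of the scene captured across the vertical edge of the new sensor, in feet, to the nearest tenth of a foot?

55.2 ft

The focal length stays 33.7 mm; the relevant sensor dimension is now h = 7.41 mm. Object distance dₒ = 76.5 m = 76500 mm.
Thin-lens field height W = h·(dₒ − f)/f = 7.41 × (76500 − 33.7)/33.7 ≈ 16813.510 mm = 16813.510/304.8 ft = 55.1624 ft.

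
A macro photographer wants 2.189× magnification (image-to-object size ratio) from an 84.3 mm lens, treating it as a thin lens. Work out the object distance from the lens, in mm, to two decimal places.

With m = dᵢ/dₒ and 1/f = 1/dₒ + 1/dᵢ, substituting dᵢ = m·dₒ gives 1/f = (1 + 1/m)/dₒ, hence dₒ = f·(1 + 1/m).
dₒ = 84.3 × (1 + 1/2.189) = 84.3 × 1.45683 ≈ 122.811 mm.

122.81 mm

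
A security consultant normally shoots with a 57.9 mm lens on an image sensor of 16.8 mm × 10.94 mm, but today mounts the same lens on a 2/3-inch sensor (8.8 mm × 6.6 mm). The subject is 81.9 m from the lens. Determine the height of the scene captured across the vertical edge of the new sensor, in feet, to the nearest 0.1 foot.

30.6 ft

The focal length stays 57.9 mm; the relevant sensor dimension is now h = 6.6 mm. Object distance dₒ = 81.9 m = 81900 mm.
Thin-lens field height W = h·(dₒ − f)/f = 6.6 × (81900 − 57.9)/57.9 ≈ 9329.151 mm = 9329.151/304.8 ft = 30.6075 ft.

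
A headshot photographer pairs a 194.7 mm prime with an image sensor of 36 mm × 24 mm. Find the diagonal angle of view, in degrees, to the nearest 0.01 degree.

12.68°

Sensor diagonal = √(36² + 24²) = √1872.0000 ≈ 43.2666 mm.
Angle of view α = 2·arctan(d/2f) with d = 43.2666 mm and f = 194.7 mm.
d/2f = 0.11111; arctan(0.11111) ≈ 6.3402°, so α ≈ 12.6804°.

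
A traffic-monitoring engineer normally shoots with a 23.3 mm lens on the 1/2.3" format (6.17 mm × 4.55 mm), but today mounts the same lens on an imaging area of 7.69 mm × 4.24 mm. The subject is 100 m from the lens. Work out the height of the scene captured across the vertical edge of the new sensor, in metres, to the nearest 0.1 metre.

18.2 m

The focal length stays 23.3 mm; the relevant sensor dimension is now h = 4.24 mm. Object distance dₒ = 100 m = 100000 mm.
Thin-lens field height W = h·(dₒ − f)/f = 4.24 × (100000 − 23.3)/23.3 ≈ 18193.185 mm = 18.1932 m.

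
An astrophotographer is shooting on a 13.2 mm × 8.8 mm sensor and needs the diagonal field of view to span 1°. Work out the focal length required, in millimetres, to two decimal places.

Sensor diagonal = √(13.2² + 8.8²) = √251.6800 ≈ 15.8644 mm.
From α = 2·arctan(d/2f) we get f = d / (2·tan(α/2)).
With d = 15.8644 mm and α/2 = 0.5°, tan(α/2) ≈ 0.00873, so f ≈ 15.8644 / 0.01745 ≈ 908.9416 mm.

908.94 mm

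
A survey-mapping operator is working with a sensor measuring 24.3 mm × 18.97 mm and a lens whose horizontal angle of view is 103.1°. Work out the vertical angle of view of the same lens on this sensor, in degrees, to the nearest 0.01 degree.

89.03°

From the horizontal AOV: f = 24.3 / (2·tan(51.55°)) = 24.3 / 2.51885 ≈ 9.6472 mm.
Vertical AOV = 2·arctan(18.97 / (2 × 9.6472)) = 2·arctan(0.98318) ≈ 89.0283°.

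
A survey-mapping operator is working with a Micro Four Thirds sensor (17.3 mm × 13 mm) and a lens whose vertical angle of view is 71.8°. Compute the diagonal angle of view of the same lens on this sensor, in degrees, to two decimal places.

100.62°

From the vertical AOV: f = 13 / (2·tan(35.9°)) = 13 / 1.44776 ≈ 8.9794 mm.
Sensor diagonal = √(17.3² + 13²) = √468.2900 ≈ 21.6400 mm.
Diagonal AOV = 2·arctan(21.6400 / (2 × 8.9794)) = 2·arctan(1.20498) ≈ 100.6222°.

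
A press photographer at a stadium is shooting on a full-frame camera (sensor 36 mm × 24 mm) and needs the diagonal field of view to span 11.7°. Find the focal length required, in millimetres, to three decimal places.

Sensor diagonal = √(36² + 24²) = √1872.0000 ≈ 43.2666 mm.
From α = 2·arctan(d/2f) we get f = d / (2·tan(α/2)).
With d = 43.2666 mm and α/2 = 5.85°, tan(α/2) ≈ 0.10246, so f ≈ 43.2666 / 0.20492 ≈ 211.1431 mm.

211.143 mm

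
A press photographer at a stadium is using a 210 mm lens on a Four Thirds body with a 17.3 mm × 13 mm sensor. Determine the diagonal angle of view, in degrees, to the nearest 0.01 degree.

5.90°

Sensor diagonal = √(17.3² + 13²) = √468.2900 ≈ 21.6400 mm.
Angle of view α = 2·arctan(d/2f) with d = 21.6400 mm and f = 210 mm.
d/2f = 0.05152; arctan(0.05152) ≈ 2.9495°, so α ≈ 5.8990°.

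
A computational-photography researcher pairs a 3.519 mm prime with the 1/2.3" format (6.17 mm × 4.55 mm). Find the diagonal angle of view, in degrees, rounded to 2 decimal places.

Sensor diagonal = √(6.17² + 4.55²) = √58.7714 ≈ 7.6663 mm.
Angle of view α = 2·arctan(d/2f) with d = 7.6663 mm and f = 3.519 mm.
d/2f = 1.08927; arctan(1.08927) ≈ 47.4465°, so α ≈ 94.8930°.

94.89°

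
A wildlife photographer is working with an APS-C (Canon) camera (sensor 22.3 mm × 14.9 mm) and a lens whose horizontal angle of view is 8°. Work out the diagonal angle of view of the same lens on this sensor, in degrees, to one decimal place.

9.6°

From the horizontal AOV: f = 22.3 / (2·tan(4°)) = 22.3 / 0.13985 ≈ 159.4524 mm.
Sensor diagonal = √(22.3² + 14.9²) = √719.3000 ≈ 26.8198 mm.
Diagonal AOV = 2·arctan(26.8198 / (2 × 159.4524)) = 2·arctan(0.08410) ≈ 9.6145°.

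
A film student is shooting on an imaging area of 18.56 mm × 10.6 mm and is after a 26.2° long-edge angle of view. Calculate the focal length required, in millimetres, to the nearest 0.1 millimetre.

From α = 2·arctan(w/2f) we get f = w / (2·tan(α/2)).
With w = 18.56 mm and α/2 = 13.1°, tan(α/2) ≈ 0.23271, so f ≈ 18.56 / 0.46541 ≈ 39.8784 mm.

39.9 mm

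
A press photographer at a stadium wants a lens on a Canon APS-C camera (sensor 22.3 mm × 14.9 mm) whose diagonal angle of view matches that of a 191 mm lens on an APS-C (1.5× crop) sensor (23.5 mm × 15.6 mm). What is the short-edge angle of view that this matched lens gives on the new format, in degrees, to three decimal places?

4.698°

Sensor diagonal = √(23.5² + 15.6²) = √795.6100 ≈ 28.2066 mm.
Sensor diagonal = √(22.3² + 14.9²) = √719.3000 ≈ 26.8198 mm.
Equal diagonal AOV ⇒ f₂ = f₁ · 26.8198/28.2066 = 191 × 0.95083 ≈ 181.6094 mm.
Short-edge AOV on the new format = 2·arctan(14.9 / (2 × 181.6094)) = 2·arctan(0.04102) ≈ 4.6982°.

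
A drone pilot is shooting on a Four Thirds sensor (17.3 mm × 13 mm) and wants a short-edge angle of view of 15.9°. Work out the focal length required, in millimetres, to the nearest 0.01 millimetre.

From α = 2·arctan(h/2f) we get f = h / (2·tan(α/2)).
With h = 13 mm and α/2 = 7.95°, tan(α/2) ≈ 0.13965, so f ≈ 13 / 0.27930 ≈ 46.5446 mm.

46.54 mm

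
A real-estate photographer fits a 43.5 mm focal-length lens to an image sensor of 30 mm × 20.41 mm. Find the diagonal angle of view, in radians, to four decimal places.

Sensor diagonal = √(30² + 20.41²) = √1316.5681 ≈ 36.2845 mm.
Angle of view α = 2·arctan(d/2f) with d = 36.2845 mm and f = 43.5 mm.
d/2f = 0.41706; arctan(0.41706) ≈ 0.3951 rad, so α ≈ 0.7903 rad.

0.7903 rad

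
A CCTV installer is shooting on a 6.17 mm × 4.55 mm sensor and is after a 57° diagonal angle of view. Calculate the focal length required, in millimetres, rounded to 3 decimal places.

7.060 mm

Sensor diagonal = √(6.17² + 4.55²) = √58.7714 ≈ 7.6663 mm.
From α = 2·arctan(d/2f) we get f = d / (2·tan(α/2)).
With d = 7.6663 mm and α/2 = 28.5°, tan(α/2) ≈ 0.54296, so f ≈ 7.6663 / 1.08591 ≈ 7.0597 mm.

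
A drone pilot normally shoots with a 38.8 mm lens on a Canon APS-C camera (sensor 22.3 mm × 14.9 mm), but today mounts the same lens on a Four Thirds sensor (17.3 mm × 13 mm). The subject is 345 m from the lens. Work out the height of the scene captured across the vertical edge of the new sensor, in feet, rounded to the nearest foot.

The focal length stays 38.8 mm; the relevant sensor dimension is now h = 13 mm. Object distance dₒ = 345 m = 345000 mm.
Thin-lens field height W = h·(dₒ − f)/f = 13 × (345000 − 38.8)/38.8 ≈ 115579.784 mm = 115579.784/304.8 ft = 379.199 ft.

379 ft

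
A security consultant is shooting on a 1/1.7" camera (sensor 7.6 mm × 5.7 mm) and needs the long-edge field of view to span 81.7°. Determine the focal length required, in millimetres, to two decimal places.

From α = 2·arctan(w/2f) we get f = w / (2·tan(α/2)).
With w = 7.6 mm and α/2 = 40.85°, tan(α/2) ≈ 0.86470, so f ≈ 7.6 / 1.72940 ≈ 4.3946 mm.

4.39 mm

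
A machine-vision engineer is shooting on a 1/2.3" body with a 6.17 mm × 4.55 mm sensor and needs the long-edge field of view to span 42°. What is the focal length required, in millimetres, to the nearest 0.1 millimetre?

8.0 mm

From α = 2·arctan(w/2f) we get f = w / (2·tan(α/2)).
With w = 6.17 mm and α/2 = 21°, tan(α/2) ≈ 0.38386, so f ≈ 6.17 / 0.76773 ≈ 8.0367 mm.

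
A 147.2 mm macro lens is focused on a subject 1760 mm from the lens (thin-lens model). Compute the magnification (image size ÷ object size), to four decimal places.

0.0913×

Thin lens: 1/f = 1/dₒ + 1/dᵢ → 1/dᵢ = 1/147.2 − 1/1760 = 0.0062253 mm⁻¹, so dᵢ ≈ 160.6349 mm.
Magnification m = dᵢ/dₒ = 160.6349/1760 ≈ 0.09127.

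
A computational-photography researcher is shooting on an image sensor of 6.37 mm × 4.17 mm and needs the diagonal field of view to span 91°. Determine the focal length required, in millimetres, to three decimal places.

Sensor diagonal = √(6.37² + 4.17²) = √57.9658 ≈ 7.6135 mm.
From α = 2·arctan(d/2f) we get f = d / (2·tan(α/2)).
With d = 7.6135 mm and α/2 = 45.5°, tan(α/2) ≈ 1.01761, so f ≈ 7.6135 / 2.03521 ≈ 3.7409 mm.

3.741 mm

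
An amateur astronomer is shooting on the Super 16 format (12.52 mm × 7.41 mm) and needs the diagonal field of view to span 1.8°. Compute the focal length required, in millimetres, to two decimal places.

463.05 mm

Sensor diagonal = √(12.52² + 7.41²) = √211.6585 ≈ 14.5485 mm.
From α = 2·arctan(d/2f) we get f = d / (2·tan(α/2)).
With d = 14.5485 mm and α/2 = 0.9°, tan(α/2) ≈ 0.01571, so f ≈ 14.5485 / 0.03142 ≈ 463.0547 mm.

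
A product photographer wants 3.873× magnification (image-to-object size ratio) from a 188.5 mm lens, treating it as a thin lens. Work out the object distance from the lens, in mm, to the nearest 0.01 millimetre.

237.17 mm

With m = dᵢ/dₒ and 1/f = 1/dₒ + 1/dᵢ, substituting dᵢ = m·dₒ gives 1/f = (1 + 1/m)/dₒ, hence dₒ = f·(1 + 1/m).
dₒ = 188.5 × (1 + 1/3.873) = 188.5 × 1.25820 ≈ 237.170 mm.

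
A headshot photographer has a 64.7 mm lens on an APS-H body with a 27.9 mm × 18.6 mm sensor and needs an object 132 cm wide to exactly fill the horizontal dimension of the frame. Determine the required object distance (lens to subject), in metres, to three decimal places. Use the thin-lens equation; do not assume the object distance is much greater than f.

3.126 m

W: 132 cm = 1320 mm.
Magnification m = w/W = dᵢ/dₒ; combined with 1/f = 1/dₒ + 1/dᵢ this gives dₒ = f·(1 + W/w).
dₒ = 64.7 mm × (1 + 1320/27.9) = 64.7 × 48.3118 ≈ 3125.775 mm = 3.12578 m.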